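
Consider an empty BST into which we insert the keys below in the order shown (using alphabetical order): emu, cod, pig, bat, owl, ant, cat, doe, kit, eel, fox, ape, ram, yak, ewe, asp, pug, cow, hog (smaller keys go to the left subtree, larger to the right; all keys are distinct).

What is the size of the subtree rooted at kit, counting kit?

4

Resulting structure (node: left, right):
  emu: L=cod, R=pig
  cod: L=bat, R=doe
  pig: L=owl, R=ram
  bat: L=ant, R=cat
  owl: L=kit, R=–
  ant: L=–, R=ape
  cat: L=–, R=–
  doe: L=cow, R=eel
  kit: L=fox, R=–
  eel: L=–, R=–
  fox: L=ewe, R=hog
  ape: L=–, R=asp
  ram: L=pug, R=yak
  yak: L=–, R=–
  ewe: L=–, R=–
  asp: L=–, R=–
  pug: L=–, R=–
  cow: L=–, R=–
  hog: L=–, R=–

Subtree rooted at kit contains: kit, fox, ewe, hog — 4 nodes.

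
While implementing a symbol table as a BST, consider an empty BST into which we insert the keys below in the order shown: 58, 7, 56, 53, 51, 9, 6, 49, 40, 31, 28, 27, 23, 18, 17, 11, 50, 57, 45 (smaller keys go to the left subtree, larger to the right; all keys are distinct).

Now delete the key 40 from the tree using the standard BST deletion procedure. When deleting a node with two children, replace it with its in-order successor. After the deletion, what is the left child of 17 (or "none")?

11

Resulting structure (node: left, right):
  58: L=7, R=–
  7: L=6, R=56
  56: L=53, R=57
  53: L=51, R=–
  51: L=9, R=–
  9: L=–, R=49
  6: L=–, R=–
  49: L=40, R=50
  40: L=31, R=45
  31: L=28, R=–
  28: L=27, R=–
  27: L=23, R=–
  23: L=18, R=–
  18: L=17, R=–
  17: L=11, R=–
  11: L=–, R=–
  50: L=–, R=–
  57: L=–, R=–
  45: L=–, R=–

Delete 40 (two children — replace with in-order successor).
After deletion, 17's left child: 11.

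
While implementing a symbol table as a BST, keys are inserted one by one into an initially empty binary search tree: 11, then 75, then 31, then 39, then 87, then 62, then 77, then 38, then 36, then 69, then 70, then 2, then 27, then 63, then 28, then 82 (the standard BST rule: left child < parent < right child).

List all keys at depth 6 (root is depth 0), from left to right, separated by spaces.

63 70

Insert 11: tree is empty, so 11 becomes the root.
Insert 75: 75 > 11 → go right. Place as right child of 11.
Insert 31: 31 > 11 → go right; 31 < 75 → go left. Place as left child of 75.
Insert 39: 39 > 11 → go right; 39 < 75 → go left; 39 > 31 → go right. Place as right child of 31.
Insert 87: 87 > 11 → go right; 87 > 75 → go right. Place as right child of 75.
Insert 62: 62 > 11 → go right; 62 < 75 → go left; 62 > 31 → go right; 62 > 39 → go right. Place as right child of 39.
Insert 77: 77 > 11 → go right; 77 > 75 → go right; 77 < 87 → go left. Place as left child of 87.
Insert 38: 38 > 11 → go right; 38 < 75 → go left; 38 > 31 → go right; 38 < 39 → go left. Place as left child of 39.
Insert 36: 36 > 11 → go right; 36 < 75 → go left; 36 > 31 → go right; 36 < 39 → go left; 36 < 38 → go left. Place as left child of 38.
Insert 69: 69 > 11 → go right; 69 < 75 → go left; 69 > 31 → go right; 69 > 39 → go right; 69 > 62 → go right. Place as right child of 62.
Insert 70: 70 > 11 → go right; 70 < 75 → go left; 70 > 31 → go right; 70 > 39 → go right; 70 > 62 → go right; 70 > 69 → go right. Place as right child of 69.
Insert 2: 2 < 11 → go left. Place as left child of 11.
Insert 27: 27 > 11 → go right; 27 < 75 → go left; 27 < 31 → go left. Place as left child of 31.
Insert 63: 63 > 11 → go right; 63 < 75 → go left; 63 > 31 → go right; 63 > 39 → go right; 63 > 62 → go right; 63 < 69 → go left. Place as left child of 69.
Insert 28: 28 > 11 → go right; 28 < 75 → go left; 28 < 31 → go left; 28 > 27 → go right. Place as right child of 27.
Insert 82: 82 > 11 → go right; 82 > 75 → go right; 82 < 87 → go left; 82 > 77 → go right. Place as right child of 77.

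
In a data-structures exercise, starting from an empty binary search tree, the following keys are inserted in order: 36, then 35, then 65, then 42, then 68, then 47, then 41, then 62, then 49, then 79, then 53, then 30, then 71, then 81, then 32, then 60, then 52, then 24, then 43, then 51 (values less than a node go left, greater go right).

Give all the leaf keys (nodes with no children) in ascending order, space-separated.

36: root
35: left child of 36 (depth 1)
65: right child of 36 (depth 1)
42: left child of 65 (depth 2)
68: right child of 65 (depth 2)
47: right child of 42 (depth 3)
41: left child of 42 (depth 3)
62: right child of 47 (depth 4)
49: left child of 62 (depth 5)
79: right child of 68 (depth 3)
53: right child of 49 (depth 6)
30: left child of 35 (depth 2)
71: left child of 79 (depth 4)
81: right child of 79 (depth 4)
32: right child of 30 (depth 3)
60: right child of 53 (depth 7)
52: left child of 53 (depth 7)
24: left child of 30 (depth 3)
43: left child of 47 (depth 4)
51: left child of 52 (depth 8)

24 32 41 43 51 60 71 81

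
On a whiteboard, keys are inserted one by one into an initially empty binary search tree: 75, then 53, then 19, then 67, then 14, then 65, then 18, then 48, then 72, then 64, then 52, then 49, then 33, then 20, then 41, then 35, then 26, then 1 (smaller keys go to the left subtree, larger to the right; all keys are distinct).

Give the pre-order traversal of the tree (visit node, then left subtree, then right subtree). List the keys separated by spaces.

75 53 19 14 1 18 48 33 20 26 41 35 52 49 67 65 64 72

75: root
53: left child of 75 (depth 1)
19: left child of 53 (depth 2)
67: right child of 53 (depth 2)
14: left child of 19 (depth 3)
65: left child of 67 (depth 3)
18: right child of 14 (depth 4)
48: right child of 19 (depth 3)
72: right child of 67 (depth 3)
64: left child of 65 (depth 4)
52: right child of 48 (depth 4)
49: left child of 52 (depth 5)
33: left child of 48 (depth 4)
20: left child of 33 (depth 5)
41: right child of 33 (depth 5)
35: left child of 41 (depth 6)
26: right child of 20 (depth 6)
1: left child of 14 (depth 4)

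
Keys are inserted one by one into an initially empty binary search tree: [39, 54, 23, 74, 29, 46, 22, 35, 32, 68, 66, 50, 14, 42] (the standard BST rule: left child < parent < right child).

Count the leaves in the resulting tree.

39: root
54: right child of 39 (depth 1)
23: left child of 39 (depth 1)
74: right child of 54 (depth 2)
29: right child of 23 (depth 2)
46: left child of 54 (depth 2)
22: left child of 23 (depth 2)
35: right child of 29 (depth 3)
32: left child of 35 (depth 4)
68: left child of 74 (depth 3)
66: left child of 68 (depth 4)
50: right child of 46 (depth 3)
14: left child of 22 (depth 3)
42: left child of 46 (depth 3)

Leaves: 14, 32, 42, 50, 66 — 5 in total.

5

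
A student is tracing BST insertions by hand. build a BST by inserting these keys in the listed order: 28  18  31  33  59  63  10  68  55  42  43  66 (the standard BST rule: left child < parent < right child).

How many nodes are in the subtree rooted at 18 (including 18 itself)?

Insert 28: tree is empty, so 28 becomes the root.
Insert 18: 18 < 28 → go left. Place as left child of 28.
Insert 31: 31 > 28 → go right. Place as right child of 28.
Insert 33: 33 > 28 → go right; 33 > 31 → go right. Place as right child of 31.
Insert 59: 59 > 28 → go right; 59 > 31 → go right; 59 > 33 → go right. Place as right child of 33.
Insert 63: 63 > 28 → go right; 63 > 31 → go right; 63 > 33 → go right; 63 > 59 → go right. Place as right child of 59.
Insert 10: 10 < 28 → go left; 10 < 18 → go left. Place as left child of 18.
Insert 68: 68 > 28 → go right; 68 > 31 → go right; 68 > 33 → go right; 68 > 59 → go right; 68 > 63 → go right. Place as right child of 63.
Insert 55: 55 > 28 → go right; 55 > 31 → go right; 55 > 33 → go right; 55 < 59 → go left. Place as left child of 59.
Insert 42: 42 > 28 → go right; 42 > 31 → go right; 42 > 33 → go right; 42 < 59 → go left; 42 < 55 → go left. Place as left child of 55.
Insert 43: 43 > 28 → go right; 43 > 31 → go right; 43 > 33 → go right; 43 < 59 → go left; 43 < 55 → go left; 43 > 42 → go right. Place as right child of 42.
Insert 66: 66 > 28 → go right; 66 > 31 → go right; 66 > 33 → go right; 66 > 59 → go right; 66 > 63 → go right; 66 < 68 → go left. Place as left child of 68.

Subtree rooted at 18 contains: 18, 10 — 2 nodes.

2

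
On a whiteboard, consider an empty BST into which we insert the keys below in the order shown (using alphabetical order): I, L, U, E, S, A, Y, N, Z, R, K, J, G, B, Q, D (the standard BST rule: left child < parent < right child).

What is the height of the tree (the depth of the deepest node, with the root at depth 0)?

6

I: root
L: right child of I (depth 1)
U: right child of L (depth 2)
E: left child of I (depth 1)
S: left child of U (depth 3)
A: left child of E (depth 2)
Y: right child of U (depth 3)
N: left child of S (depth 4)
Z: right child of Y (depth 4)
R: right child of N (depth 5)
K: left child of L (depth 2)
J: left child of K (depth 3)
G: right child of E (depth 2)
B: right child of A (depth 3)
Q: left child of R (depth 6)
D: right child of B (depth 4)

The deepest node is Q at depth 6.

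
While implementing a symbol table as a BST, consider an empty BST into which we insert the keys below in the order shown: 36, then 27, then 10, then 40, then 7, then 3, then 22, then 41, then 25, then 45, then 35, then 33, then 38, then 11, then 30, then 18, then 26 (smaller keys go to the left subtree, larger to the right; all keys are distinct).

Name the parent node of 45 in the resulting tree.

41

36: root
27: left child of 36 (depth 1)
10: left child of 27 (depth 2)
40: right child of 36 (depth 1)
7: left child of 10 (depth 3)
3: left child of 7 (depth 4)
22: right child of 10 (depth 3)
41: right child of 40 (depth 2)
25: right child of 22 (depth 4)
45: right child of 41 (depth 3)
35: right child of 27 (depth 2)
33: left child of 35 (depth 3)
38: left child of 40 (depth 2)
11: left child of 22 (depth 4)
30: left child of 33 (depth 4)
18: right child of 11 (depth 5)
26: right child of 25 (depth 5)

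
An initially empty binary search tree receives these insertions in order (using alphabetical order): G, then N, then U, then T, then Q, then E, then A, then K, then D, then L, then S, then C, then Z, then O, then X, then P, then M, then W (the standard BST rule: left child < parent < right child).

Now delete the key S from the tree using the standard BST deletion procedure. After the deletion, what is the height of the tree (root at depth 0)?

6

G: root
N: right child of G (depth 1)
U: right child of N (depth 2)
T: left child of U (depth 3)
Q: left child of T (depth 4)
E: left child of G (depth 1)
A: left child of E (depth 2)
K: left child of N (depth 2)
D: right child of A (depth 3)
L: right child of K (depth 3)
S: right child of Q (depth 5)
C: left child of D (depth 4)
Z: right child of U (depth 3)
O: left child of Q (depth 5)
X: left child of Z (depth 4)
P: right child of O (depth 6)
M: right child of L (depth 4)
W: left child of X (depth 5)

Delete S (at most one child — splice it out).
After deletion, deepest node is P at depth 6.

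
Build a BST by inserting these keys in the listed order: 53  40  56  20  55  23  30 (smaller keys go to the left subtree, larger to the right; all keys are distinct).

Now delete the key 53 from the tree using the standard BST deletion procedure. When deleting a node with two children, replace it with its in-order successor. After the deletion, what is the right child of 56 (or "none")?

none

Resulting structure (node: left, right):
  53: L=40, R=56
  40: L=20, R=–
  56: L=55, R=–
  20: L=–, R=23
  55: L=–, R=–
  23: L=–, R=30
  30: L=–, R=–

Delete 53 (two children — replace with in-order successor).
After deletion, 56's right child: none.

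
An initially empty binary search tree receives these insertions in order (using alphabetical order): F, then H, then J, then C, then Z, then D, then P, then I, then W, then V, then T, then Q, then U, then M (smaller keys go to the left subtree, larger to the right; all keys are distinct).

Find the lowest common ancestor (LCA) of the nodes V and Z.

Z

Insert F: tree is empty, so F becomes the root.
Insert H: H > F → go right. Place as right child of F.
Insert J: J > F → go right; J > H → go right. Place as right child of H.
Insert C: C < F → go left. Place as left child of F.
Insert Z: Z > F → go right; Z > H → go right; Z > J → go right. Place as right child of J.
Insert D: D < F → go left; D > C → go right. Place as right child of C.
Insert P: P > F → go right; P > H → go right; P > J → go right; P < Z → go left. Place as left child of Z.
Insert I: I > F → go right; I > H → go right; I < J → go left. Place as left child of J.
Insert W: W > F → go right; W > H → go right; W > J → go right; W < Z → go left; W > P → go right. Place as right child of P.
Insert V: V > F → go right; V > H → go right; V > J → go right; V < Z → go left; V > P → go right; V < W → go left. Place as left child of W.
Insert T: T > F → go right; T > H → go right; T > J → go right; T < Z → go left; T > P → go right; T < W → go left; T < V → go left. Place as left child of V.
Insert Q: Q > F → go right; Q > H → go right; Q > J → go right; Q < Z → go left; Q > P → go right; Q < W → go left; Q < V → go left; Q < T → go left. Place as left child of T.
Insert U: U > F → go right; U > H → go right; U > J → go right; U < Z → go left; U > P → go right; U < W → go left; U < V → go left; U > T → go right. Place as right child of T.
Insert M: M > F → go right; M > H → go right; M > J → go right; M < Z → go left; M < P → go left. Place as left child of P.

Path to V: F → H → J → Z → P → W → V
Path to Z: F → H → J → Z
Z lies on both paths and is an ancestor of the other node.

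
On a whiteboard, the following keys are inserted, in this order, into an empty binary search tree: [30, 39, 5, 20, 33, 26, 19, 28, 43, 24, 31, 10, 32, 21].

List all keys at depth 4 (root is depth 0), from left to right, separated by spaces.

10 24 28 32

30: root
39: right child of 30 (depth 1)
5: left child of 30 (depth 1)
20: right child of 5 (depth 2)
33: left child of 39 (depth 2)
26: right child of 20 (depth 3)
19: left child of 20 (depth 3)
28: right child of 26 (depth 4)
43: right child of 39 (depth 2)
24: left child of 26 (depth 4)
31: left child of 33 (depth 3)
10: left child of 19 (depth 4)
32: right child of 31 (depth 4)
21: left child of 24 (depth 5)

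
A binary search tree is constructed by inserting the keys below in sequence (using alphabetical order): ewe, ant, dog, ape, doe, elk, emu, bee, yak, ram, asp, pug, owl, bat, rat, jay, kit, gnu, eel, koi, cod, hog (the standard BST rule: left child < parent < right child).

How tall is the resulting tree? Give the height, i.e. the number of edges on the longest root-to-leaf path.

Resulting structure (node: left, right):
  ewe: L=ant, R=yak
  ant: L=–, R=dog
  dog: L=ape, R=elk
  ape: L=–, R=doe
  doe: L=bee, R=–
  elk: L=eel, R=emu
  emu: L=–, R=–
  bee: L=asp, R=cod
  yak: L=ram, R=–
  ram: L=pug, R=rat
  asp: L=–, R=bat
  pug: L=owl, R=–
  owl: L=jay, R=–
  bat: L=–, R=–
  rat: L=–, R=–
  jay: L=gnu, R=kit
  kit: L=–, R=koi
  gnu: L=–, R=hog
  eel: L=–, R=–
  koi: L=–, R=–
  cod: L=–, R=–
  hog: L=–, R=–

The deepest node is bat at depth 7.

7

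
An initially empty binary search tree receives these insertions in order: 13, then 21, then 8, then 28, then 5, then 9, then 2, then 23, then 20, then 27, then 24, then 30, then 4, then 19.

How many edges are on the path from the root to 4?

4

13: root
21: right child of 13 (depth 1)
8: left child of 13 (depth 1)
28: right child of 21 (depth 2)
5: left child of 8 (depth 2)
9: right child of 8 (depth 2)
2: left child of 5 (depth 3)
23: left child of 28 (depth 3)
20: left child of 21 (depth 2)
27: right child of 23 (depth 4)
24: left child of 27 (depth 5)
30: right child of 28 (depth 3)
4: right child of 2 (depth 4)
19: left child of 20 (depth 3)

Path to 4: 13 → 8 → 5 → 2 → 4, which is 4 edges.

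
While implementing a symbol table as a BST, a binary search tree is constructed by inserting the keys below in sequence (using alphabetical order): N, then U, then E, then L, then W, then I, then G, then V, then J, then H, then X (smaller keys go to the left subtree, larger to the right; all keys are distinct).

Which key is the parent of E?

N

Resulting structure (node: left, right):
  N: L=E, R=U
  U: L=–, R=W
  E: L=–, R=L
  L: L=I, R=–
  W: L=V, R=X
  I: L=G, R=J
  G: L=–, R=H
  V: L=–, R=–
  J: L=–, R=–
  H: L=–, R=–
  X: L=–, R=–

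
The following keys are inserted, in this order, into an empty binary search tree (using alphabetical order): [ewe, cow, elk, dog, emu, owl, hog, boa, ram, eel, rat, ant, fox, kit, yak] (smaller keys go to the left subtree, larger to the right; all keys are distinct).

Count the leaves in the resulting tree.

6

ewe: root
cow: left child of ewe (depth 1)
elk: right child of cow (depth 2)
dog: left child of elk (depth 3)
emu: right child of elk (depth 3)
owl: right child of ewe (depth 1)
hog: left child of owl (depth 2)
boa: left child of cow (depth 2)
ram: right child of owl (depth 2)
eel: right child of dog (depth 4)
rat: right child of ram (depth 3)
ant: left child of boa (depth 3)
fox: left child of hog (depth 3)
kit: right child of hog (depth 3)
yak: right child of rat (depth 4)

Leaves: ant, eel, emu, fox, kit, yak — 6 in total.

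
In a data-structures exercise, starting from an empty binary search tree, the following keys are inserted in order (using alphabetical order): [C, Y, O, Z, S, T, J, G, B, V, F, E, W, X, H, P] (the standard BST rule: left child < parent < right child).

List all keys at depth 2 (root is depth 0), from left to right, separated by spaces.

O Z

C: root
Y: right child of C (depth 1)
O: left child of Y (depth 2)
Z: right child of Y (depth 2)
S: right child of O (depth 3)
T: right child of S (depth 4)
J: left child of O (depth 3)
G: left child of J (depth 4)
B: left child of C (depth 1)
V: right child of T (depth 5)
F: left child of G (depth 5)
E: left child of F (depth 6)
W: right child of V (depth 6)
X: right child of W (depth 7)
H: right child of G (depth 5)
P: left child of S (depth 4)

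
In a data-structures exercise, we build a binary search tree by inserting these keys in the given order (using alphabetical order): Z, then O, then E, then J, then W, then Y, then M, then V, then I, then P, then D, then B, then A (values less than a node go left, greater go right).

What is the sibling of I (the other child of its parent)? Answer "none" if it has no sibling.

Z: root
O: left child of Z (depth 1)
E: left child of O (depth 2)
J: right child of E (depth 3)
W: right child of O (depth 2)
Y: right child of W (depth 3)
M: right child of J (depth 4)
V: left child of W (depth 3)
I: left child of J (depth 4)
P: left child of V (depth 4)
D: left child of E (depth 3)
B: left child of D (depth 4)
A: left child of B (depth 5)

I's parent is J; the other child of J is M.

M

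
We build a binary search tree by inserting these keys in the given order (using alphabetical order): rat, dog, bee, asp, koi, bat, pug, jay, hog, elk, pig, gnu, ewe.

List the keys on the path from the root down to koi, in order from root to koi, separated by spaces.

rat dog koi

Insert rat: tree is empty, so rat becomes the root.
Insert dog: dog < rat → go left. Place as left child of rat.
Insert bee: bee < rat → go left; bee < dog → go left. Place as left child of dog.
Insert asp: asp < rat → go left; asp < dog → go left; asp < bee → go left. Place as left child of bee.
Insert koi: koi < rat → go left; koi > dog → go right. Place as right child of dog.
Insert bat: bat < rat → go left; bat < dog → go left; bat < bee → go left; bat > asp → go right. Place as right child of asp.
Insert pug: pug < rat → go left; pug > dog → go right; pug > koi → go right. Place as right child of koi.
Insert jay: jay < rat → go left; jay > dog → go right; jay < koi → go left. Place as left child of koi.
Insert hog: hog < rat → go left; hog > dog → go right; hog < koi → go left; hog < jay → go left. Place as left child of jay.
Insert elk: elk < rat → go left; elk > dog → go right; elk < koi → go left; elk < jay → go left; elk < hog → go left. Place as left child of hog.
Insert pig: pig < rat → go left; pig > dog → go right; pig > koi → go right; pig < pug → go left. Place as left child of pug.
Insert gnu: gnu < rat → go left; gnu > dog → go right; gnu < koi → go left; gnu < jay → go left; gnu < hog → go left; gnu > elk → go right. Place as right child of elk.
Insert ewe: ewe < rat → go left; ewe > dog → go right; ewe < koi → go left; ewe < jay → go left; ewe < hog → go left; ewe > elk → go right; ewe < gnu → go left. Place as left child of gnu.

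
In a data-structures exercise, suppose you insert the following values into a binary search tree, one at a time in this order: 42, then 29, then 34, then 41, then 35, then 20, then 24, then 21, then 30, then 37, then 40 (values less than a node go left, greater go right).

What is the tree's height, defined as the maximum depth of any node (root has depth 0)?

6

42: root
29: left child of 42 (depth 1)
34: right child of 29 (depth 2)
41: right child of 34 (depth 3)
35: left child of 41 (depth 4)
20: left child of 29 (depth 2)
24: right child of 20 (depth 3)
21: left child of 24 (depth 4)
30: left child of 34 (depth 3)
37: right child of 35 (depth 5)
40: right child of 37 (depth 6)

The deepest node is 40 at depth 6.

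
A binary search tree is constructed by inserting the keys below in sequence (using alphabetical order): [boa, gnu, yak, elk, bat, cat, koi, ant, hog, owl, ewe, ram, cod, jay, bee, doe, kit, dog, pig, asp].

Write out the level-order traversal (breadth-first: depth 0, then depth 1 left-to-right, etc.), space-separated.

boa bat gnu ant bee elk yak asp cat ewe koi cod hog owl doe jay ram dog kit pig

Resulting structure (node: left, right):
  boa: L=bat, R=gnu
  gnu: L=elk, R=yak
  yak: L=koi, R=–
  elk: L=cat, R=ewe
  bat: L=ant, R=bee
  cat: L=–, R=cod
  koi: L=hog, R=owl
  ant: L=–, R=asp
  hog: L=–, R=jay
  owl: L=–, R=ram
  ewe: L=–, R=–
  ram: L=pig, R=–
  cod: L=–, R=doe
  jay: L=–, R=kit
  bee: L=–, R=–
  doe: L=–, R=dog
  kit: L=–, R=–
  dog: L=–, R=–
  pig: L=–, R=–
  asp: L=–, R=–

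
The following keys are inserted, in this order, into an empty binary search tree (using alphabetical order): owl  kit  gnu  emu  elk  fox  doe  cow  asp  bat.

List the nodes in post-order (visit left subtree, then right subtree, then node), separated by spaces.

bat asp cow doe elk fox emu gnu kit owl

owl: root
kit: left child of owl (depth 1)
gnu: left child of kit (depth 2)
emu: left child of gnu (depth 3)
elk: left child of emu (depth 4)
fox: right child of emu (depth 4)
doe: left child of elk (depth 5)
cow: left child of doe (depth 6)
asp: left child of cow (depth 7)
bat: right child of asp (depth 8)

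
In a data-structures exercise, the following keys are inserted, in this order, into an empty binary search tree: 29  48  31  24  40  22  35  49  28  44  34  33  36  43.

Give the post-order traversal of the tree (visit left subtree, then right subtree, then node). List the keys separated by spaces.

29: root
48: right child of 29 (depth 1)
31: left child of 48 (depth 2)
24: left child of 29 (depth 1)
40: right child of 31 (depth 3)
22: left child of 24 (depth 2)
35: left child of 40 (depth 4)
49: right child of 48 (depth 2)
28: right child of 24 (depth 2)
44: right child of 40 (depth 4)
34: left child of 35 (depth 5)
33: left child of 34 (depth 6)
36: right child of 35 (depth 5)
43: left child of 44 (depth 5)

22 28 24 33 34 36 35 43 44 40 31 49 48 29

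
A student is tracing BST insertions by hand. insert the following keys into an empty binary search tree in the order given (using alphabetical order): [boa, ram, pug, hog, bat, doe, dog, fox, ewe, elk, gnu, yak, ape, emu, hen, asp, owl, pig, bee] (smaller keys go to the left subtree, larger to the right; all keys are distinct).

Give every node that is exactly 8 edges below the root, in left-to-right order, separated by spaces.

elk hen

Insert boa: tree is empty, so boa becomes the root.
Insert ram: ram > boa → go right. Place as right child of boa.
Insert pug: pug > boa → go right; pug < ram → go left. Place as left child of ram.
Insert hog: hog > boa → go right; hog < ram → go left; hog < pug → go left. Place as left child of pug.
Insert bat: bat < boa → go left. Place as left child of boa.
Insert doe: doe > boa → go right; doe < ram → go left; doe < pug → go left; doe < hog → go left. Place as left child of hog.
Insert dog: dog > boa → go right; dog < ram → go left; dog < pug → go left; dog < hog → go left; dog > doe → go right. Place as right child of doe.
Insert fox: fox > boa → go right; fox < ram → go left; fox < pug → go left; fox < hog → go left; fox > doe → go right; fox > dog → go right. Place as right child of dog.
Insert ewe: ewe > boa → go right; ewe < ram → go left; ewe < pug → go left; ewe < hog → go left; ewe > doe → go right; ewe > dog → go right; ewe < fox → go left. Place as left child of fox.
Insert elk: elk > boa → go right; elk < ram → go left; elk < pug → go left; elk < hog → go left; elk > doe → go right; elk > dog → go right; elk < fox → go left; elk < ewe → go left. Place as left child of ewe.
Insert gnu: gnu > boa → go right; gnu < ram → go left; gnu < pug → go left; gnu < hog → go left; gnu > doe → go right; gnu > dog → go right; gnu > fox → go right. Place as right child of fox.
Insert yak: yak > boa → go right; yak > ram → go right. Place as right child of ram.
Insert ape: ape < boa → go left; ape < bat → go left. Place as left child of bat.
Insert emu: emu > boa → go right; emu < ram → go left; emu < pug → go left; emu < hog → go left; emu > doe → go right; emu > dog → go right; emu < fox → go left; emu < ewe → go left; emu > elk → go right. Place as right child of elk.
Insert hen: hen > boa → go right; hen < ram → go left; hen < pug → go left; hen < hog → go left; hen > doe → go right; hen > dog → go right; hen > fox → go right; hen > gnu → go right. Place as right child of gnu.
Insert asp: asp < boa → go left; asp < bat → go left; asp > ape → go right. Place as right child of ape.
Insert owl: owl > boa → go right; owl < ram → go left; owl < pug → go left; owl > hog → go right. Place as right child of hog.
Insert pig: pig > boa → go right; pig < ram → go left; pig < pug → go left; pig > hog → go right; pig > owl → go right. Place as right child of owl.
Insert bee: bee < boa → go left; bee > bat → go right. Place as right child of bat.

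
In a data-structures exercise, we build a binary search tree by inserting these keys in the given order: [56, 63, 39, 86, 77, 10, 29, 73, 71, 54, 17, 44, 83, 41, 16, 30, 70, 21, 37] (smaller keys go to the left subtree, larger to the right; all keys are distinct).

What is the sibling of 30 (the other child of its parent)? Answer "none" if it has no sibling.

17

Resulting structure (node: left, right):
  56: L=39, R=63
  63: L=–, R=86
  39: L=10, R=54
  86: L=77, R=–
  77: L=73, R=83
  10: L=–, R=29
  29: L=17, R=30
  73: L=71, R=–
  71: L=70, R=–
  54: L=44, R=–
  17: L=16, R=21
  44: L=41, R=–
  83: L=–, R=–
  41: L=–, R=–
  16: L=–, R=–
  30: L=–, R=37
  70: L=–, R=–
  21: L=–, R=–
  37: L=–, R=–

30's parent is 29; the other child of 29 is 17.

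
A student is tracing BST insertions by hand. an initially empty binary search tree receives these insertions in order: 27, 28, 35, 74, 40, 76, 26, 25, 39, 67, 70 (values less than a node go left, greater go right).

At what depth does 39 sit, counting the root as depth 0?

27: root
28: right child of 27 (depth 1)
35: right child of 28 (depth 2)
74: right child of 35 (depth 3)
40: left child of 74 (depth 4)
76: right child of 74 (depth 4)
26: left child of 27 (depth 1)
25: left child of 26 (depth 2)
39: left child of 40 (depth 5)
67: right child of 40 (depth 5)
70: right child of 67 (depth 6)

Path to 39: 27 → 28 → 35 → 74 → 40 → 39, which is 5 edges.

5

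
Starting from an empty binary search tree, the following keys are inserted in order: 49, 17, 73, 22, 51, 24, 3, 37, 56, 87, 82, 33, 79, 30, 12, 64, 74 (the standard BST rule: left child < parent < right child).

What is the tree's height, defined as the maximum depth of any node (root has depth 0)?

Insert 49: tree is empty, so 49 becomes the root.
Insert 17: 17 < 49 → go left. Place as left child of 49.
Insert 73: 73 > 49 → go right. Place as right child of 49.
Insert 22: 22 < 49 → go left; 22 > 17 → go right. Place as right child of 17.
Insert 51: 51 > 49 → go right; 51 < 73 → go left. Place as left child of 73.
Insert 24: 24 < 49 → go left; 24 > 17 → go right; 24 > 22 → go right. Place as right child of 22.
Insert 3: 3 < 49 → go left; 3 < 17 → go left. Place as left child of 17.
Insert 37: 37 < 49 → go left; 37 > 17 → go right; 37 > 22 → go right; 37 > 24 → go right. Place as right child of 24.
Insert 56: 56 > 49 → go right; 56 < 73 → go left; 56 > 51 → go right. Place as right child of 51.
Insert 87: 87 > 49 → go right; 87 > 73 → go right. Place as right child of 73.
Insert 82: 82 > 49 → go right; 82 > 73 → go right; 82 < 87 → go left. Place as left child of 87.
Insert 33: 33 < 49 → go left; 33 > 17 → go right; 33 > 22 → go right; 33 > 24 → go right; 33 < 37 → go left. Place as left child of 37.
Insert 79: 79 > 49 → go right; 79 > 73 → go right; 79 < 87 → go left; 79 < 82 → go left. Place as left child of 82.
Insert 30: 30 < 49 → go left; 30 > 17 → go right; 30 > 22 → go right; 30 > 24 → go right; 30 < 37 → go left; 30 < 33 → go left. Place as left child of 33.
Insert 12: 12 < 49 → go left; 12 < 17 → go left; 12 > 3 → go right. Place as right child of 3.
Insert 64: 64 > 49 → go right; 64 < 73 → go left; 64 > 51 → go right; 64 > 56 → go right. Place as right child of 56.
Insert 74: 74 > 49 → go right; 74 > 73 → go right; 74 < 87 → go left; 74 < 82 → go left; 74 < 79 → go left. Place as left child of 79.

The deepest node is 30 at depth 6.

6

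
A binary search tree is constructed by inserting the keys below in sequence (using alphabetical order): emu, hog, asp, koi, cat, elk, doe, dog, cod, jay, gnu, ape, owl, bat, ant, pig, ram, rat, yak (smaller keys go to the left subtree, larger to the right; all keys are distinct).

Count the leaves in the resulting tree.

7

Insert emu: tree is empty, so emu becomes the root.
Insert hog: hog > emu → go right. Place as right child of emu.
Insert asp: asp < emu → go left. Place as left child of emu.
Insert koi: koi > emu → go right; koi > hog → go right. Place as right child of hog.
Insert cat: cat < emu → go left; cat > asp → go right. Place as right child of asp.
Insert elk: elk < emu → go left; elk > asp → go right; elk > cat → go right. Place as right child of cat.
Insert doe: doe < emu → go left; doe > asp → go right; doe > cat → go right; doe < elk → go left. Place as left child of elk.
Insert dog: dog < emu → go left; dog > asp → go right; dog > cat → go right; dog < elk → go left; dog > doe → go right. Place as right child of doe.
Insert cod: cod < emu → go left; cod > asp → go right; cod > cat → go right; cod < elk → go left; cod < doe → go left. Place as left child of doe.
Insert jay: jay > emu → go right; jay > hog → go right; jay < koi → go left. Place as left child of koi.
Insert gnu: gnu > emu → go right; gnu < hog → go left. Place as left child of hog.
Insert ape: ape < emu → go left; ape < asp → go left. Place as left child of asp.
Insert owl: owl > emu → go right; owl > hog → go right; owl > koi → go right. Place as right child of koi.
Insert bat: bat < emu → go left; bat > asp → go right; bat < cat → go left. Place as left child of cat.
Insert ant: ant < emu → go left; ant < asp → go left; ant < ape → go left. Place as left child of ape.
Insert pig: pig > emu → go right; pig > hog → go right; pig > koi → go right; pig > owl → go right. Place as right child of owl.
Insert ram: ram > emu → go right; ram > hog → go right; ram > koi → go right; ram > owl → go right; ram > pig → go right. Place as right child of pig.
Insert rat: rat > emu → go right; rat > hog → go right; rat > koi → go right; rat > owl → go right; rat > pig → go right; rat > ram → go right. Place as right child of ram.
Insert yak: yak > emu → go right; yak > hog → go right; yak > koi → go right; yak > owl → go right; yak > pig → go right; yak > ram → go right; yak > rat → go right. Place as right child of rat.

Leaves: ant, bat, cod, dog, gnu, jay, yak — 7 in total.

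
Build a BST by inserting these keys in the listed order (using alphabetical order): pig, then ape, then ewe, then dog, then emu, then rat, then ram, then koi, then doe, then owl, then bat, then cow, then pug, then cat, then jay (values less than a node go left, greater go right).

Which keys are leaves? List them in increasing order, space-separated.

cat emu jay owl pug

pig: root
ape: left child of pig (depth 1)
ewe: right child of ape (depth 2)
dog: left child of ewe (depth 3)
emu: right child of dog (depth 4)
rat: right child of pig (depth 1)
ram: left child of rat (depth 2)
koi: right child of ewe (depth 3)
doe: left child of dog (depth 4)
owl: right child of koi (depth 4)
bat: left child of doe (depth 5)
cow: right child of bat (depth 6)
pug: left child of ram (depth 3)
cat: left child of cow (depth 7)
jay: left child of koi (depth 4)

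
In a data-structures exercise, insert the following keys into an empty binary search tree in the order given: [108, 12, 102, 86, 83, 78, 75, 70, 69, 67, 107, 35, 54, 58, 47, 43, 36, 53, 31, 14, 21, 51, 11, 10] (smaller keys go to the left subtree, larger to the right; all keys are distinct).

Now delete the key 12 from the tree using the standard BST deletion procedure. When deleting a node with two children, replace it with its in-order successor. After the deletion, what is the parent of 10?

11

Insert 108: tree is empty, so 108 becomes the root.
Insert 12: 12 < 108 → go left. Place as left child of 108.
Insert 102: 102 < 108 → go left; 102 > 12 → go right. Place as right child of 12.
Insert 86: 86 < 108 → go left; 86 > 12 → go right; 86 < 102 → go left. Place as left child of 102.
Insert 83: 83 < 108 → go left; 83 > 12 → go right; 83 < 102 → go left; 83 < 86 → go left. Place as left child of 86.
Insert 78: 78 < 108 → go left; 78 > 12 → go right; 78 < 102 → go left; 78 < 86 → go left; 78 < 83 → go left. Place as left child of 83.
Insert 75: 75 < 108 → go left; 75 > 12 → go right; 75 < 102 → go left; 75 < 86 → go left; 75 < 83 → go left; 75 < 78 → go left. Place as left child of 78.
Insert 70: 70 < 108 → go left; 70 > 12 → go right; 70 < 102 → go left; 70 < 86 → go left; 70 < 83 → go left; 70 < 78 → go left; 70 < 75 → go left. Place as left child of 75.
Insert 69: 69 < 108 → go left; 69 > 12 → go right; 69 < 102 → go left; 69 < 86 → go left; 69 < 83 → go left; 69 < 78 → go left; 69 < 75 → go left; 69 < 70 → go left. Place as left child of 70.
Insert 67: 67 < 108 → go left; 67 > 12 → go right; 67 < 102 → go left; 67 < 86 → go left; 67 < 83 → go left; 67 < 78 → go left; 67 < 75 → go left; 67 < 70 → go left; 67 < 69 → go left. Place as left child of 69.
Insert 107: 107 < 108 → go left; 107 > 12 → go right; 107 > 102 → go right. Place as right child of 102.
Insert 35: 35 < 108 → go left; 35 > 12 → go right; 35 < 102 → go left; 35 < 86 → go left; 35 < 83 → go left; 35 < 78 → go left; 35 < 75 → go left; 35 < 70 → go left; 35 < 69 → go left; 35 < 67 → go left. Place as left child of 67.
Insert 54: 54 < 108 → go left; 54 > 12 → go right; 54 < 102 → go left; 54 < 86 → go left; 54 < 83 → go left; 54 < 78 → go left; 54 < 75 → go left; 54 < 70 → go left; 54 < 69 → go left; 54 < 67 → go left; 54 > 35 → go right. Place as right child of 35.
Insert 58: 58 < 108 → go left; 58 > 12 → go right; 58 < 102 → go left; 58 < 86 → go left; 58 < 83 → go left; 58 < 78 → go left; 58 < 75 → go left; 58 < 70 → go left; 58 < 69 → go left; 58 < 67 → go left; 58 > 35 → go right; 58 > 54 → go right. Place as right child of 54.
Insert 47: 47 < 108 → go left; 47 > 12 → go right; 47 < 102 → go left; 47 < 86 → go left; 47 < 83 → go left; 47 < 78 → go left; 47 < 75 → go left; 47 < 70 → go left; 47 < 69 → go left; 47 < 67 → go left; 47 > 35 → go right; 47 < 54 → go left. Place as left child of 54.
Insert 43: 43 < 108 → go left; 43 > 12 → go right; 43 < 102 → go left; 43 < 86 → go left; 43 < 83 → go left; 43 < 78 → go left; 43 < 75 → go left; 43 < 70 → go left; 43 < 69 → go left; 43 < 67 → go left; 43 > 35 → go right; 43 < 54 → go left; 43 < 47 → go left. Place as left child of 47.
Insert 36: 36 < 108 → go left; 36 > 12 → go right; 36 < 102 → go left; 36 < 86 → go left; 36 < 83 → go left; 36 < 78 → go left; 36 < 75 → go left; 36 < 70 → go left; 36 < 69 → go left; 36 < 67 → go left; 36 > 35 → go right; 36 < 54 → go left; 36 < 47 → go left; 36 < 43 → go left. Place as left child of 43.
Insert 53: 53 < 108 → go left; 53 > 12 → go right; 53 < 102 → go left; 53 < 86 → go left; 53 < 83 → go left; 53 < 78 → go left; 53 < 75 → go left; 53 < 70 → go left; 53 < 69 → go left; 53 < 67 → go left; 53 > 35 → go right; 53 < 54 → go left; 53 > 47 → go right. Place as right child of 47.
Insert 31: 31 < 108 → go left; 31 > 12 → go right; 31 < 102 → go left; 31 < 86 → go left; 31 < 83 → go left; 31 < 78 → go left; 31 < 75 → go left; 31 < 70 → go left; 31 < 69 → go left; 31 < 67 → go left; 31 < 35 → go left. Place as left child of 35.
Insert 14: 14 < 108 → go left; 14 > 12 → go right; 14 < 102 → go left; 14 < 86 → go left; 14 < 83 → go left; 14 < 78 → go left; 14 < 75 → go left; 14 < 70 → go left; 14 < 69 → go left; 14 < 67 → go left; 14 < 35 → go left; 14 < 31 → go left. Place as left child of 31.
Insert 21: 21 < 108 → go left; 21 > 12 → go right; 21 < 102 → go left; 21 < 86 → go left; 21 < 83 → go left; 21 < 78 → go left; 21 < 75 → go left; 21 < 70 → go left; 21 < 69 → go left; 21 < 67 → go left; 21 < 35 → go left; 21 < 31 → go left; 21 > 14 → go right. Place as right child of 14.
Insert 51: 51 < 108 → go left; 51 > 12 → go right; 51 < 102 → go left; 51 < 86 → go left; 51 < 83 → go left; 51 < 78 → go left; 51 < 75 → go left; 51 < 70 → go left; 51 < 69 → go left; 51 < 67 → go left; 51 > 35 → go right; 51 < 54 → go left; 51 > 47 → go right; 51 < 53 → go left. Place as left child of 53.
Insert 11: 11 < 108 → go left; 11 < 12 → go left. Place as left child of 12.
Insert 10: 10 < 108 → go left; 10 < 12 → go left; 10 < 11 → go left. Place as left child of 11.

Delete 12 (two children — replace with in-order successor).
After deletion, 10's parent is 11.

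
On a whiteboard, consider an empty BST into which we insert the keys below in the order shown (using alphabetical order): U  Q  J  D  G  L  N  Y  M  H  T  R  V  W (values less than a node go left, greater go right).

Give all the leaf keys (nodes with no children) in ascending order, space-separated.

U: root
Q: left child of U (depth 1)
J: left child of Q (depth 2)
D: left child of J (depth 3)
G: right child of D (depth 4)
L: right child of J (depth 3)
N: right child of L (depth 4)
Y: right child of U (depth 1)
M: left child of N (depth 5)
H: right child of G (depth 5)
T: right child of Q (depth 2)
R: left child of T (depth 3)
V: left child of Y (depth 2)
W: right child of V (depth 3)

H M R W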